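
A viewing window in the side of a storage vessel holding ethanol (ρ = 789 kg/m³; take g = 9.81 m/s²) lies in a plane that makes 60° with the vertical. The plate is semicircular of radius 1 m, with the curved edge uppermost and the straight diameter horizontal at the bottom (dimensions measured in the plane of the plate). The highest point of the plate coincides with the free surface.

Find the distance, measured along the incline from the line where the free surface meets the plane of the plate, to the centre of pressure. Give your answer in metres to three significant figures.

y_p = 0.697 m

γ = ρg = 789 × 9.81 / 1000 = 7.74009 kN/m³.
The plate makes 60° with the vertical, i.e. θ = 90° − 60° = 30° to the horizontal. Measuring y along the incline from the free-surface line, vertical depth h = y·sinθ with sinθ = 0.500000.
The centroid lies 4r/(3π) = 0.424413 m above the diameter, so r − 4r/(3π) = 1 − 0.424413 = 0.575587 m below the topmost point, so y_c = 0.575587 m and h_c = 0.575587 × 0.500000 = 0.287793 m.
A = πr²/2 = π × 1²/2 = 1.5708 m².
Resultant F = γ·h_c·A = 7.74009 × 0.287793 × 1.5708 = 3.49903 kN.
I_c = (π/8 − 8/(9π))·r⁴ = 0.109757 × 1⁴ = 0.109757 m⁴.
Centre of pressure: y_p = y_c + I_c/(y_c·A) = 0.575587 + 0.109757/(0.575587 × 1.5708) = 0.575587 + 0.121395 = 0.696982 m along the plane.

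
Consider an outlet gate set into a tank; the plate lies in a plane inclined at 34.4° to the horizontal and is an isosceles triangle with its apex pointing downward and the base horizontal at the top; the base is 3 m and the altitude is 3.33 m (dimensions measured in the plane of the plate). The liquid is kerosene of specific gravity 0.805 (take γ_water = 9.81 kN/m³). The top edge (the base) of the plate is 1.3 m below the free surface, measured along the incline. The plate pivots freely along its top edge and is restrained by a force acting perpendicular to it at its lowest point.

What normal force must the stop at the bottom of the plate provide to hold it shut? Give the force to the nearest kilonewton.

γ = 0.805 × 9.81 = 7.89705 kN/m³.
Let θ = 34.4° be the plate's angle to the horizontal; measure y along the incline from where the plane meets the free surface. Vertical depth h = y·sinθ with sinθ = 0.564967.
With the apex down, the centroid sits h/3 = 3.33/3 = 1.11 m below the base (the top edge), so y_c = 1.3 + 1.11 = 2.41 m and h_c = 2.41 × 0.564967 = 1.36157 m.
A = ½ × 3 × 3.33 = 4.995 m².
Resultant F = γ·h_c·A = 7.89705 × 1.36157 × 4.995 = 53.7082 kN.
I_c = b·h³/36 = 3 × 3.33³/36 = 3.07717 m⁴.
Centre of pressure: y_p = y_c + I_c/(y_c·A) = 2.41 + 3.07717/(2.41 × 4.995) = 2.41 + 0.255622 = 2.66562 m along the plane.
The resultant acts 1.11 + 0.255622 = 1.36562 m (along the plate) below the hinge at the top edge, so the moment about the hinge is M = F × 1.36562 = 53.7082 × 1.36562 = 73.345 kN·m.
A normal force at the bottom, 3.33 m from the hinge, must supply this moment: P = 73.345/3.33 = 22.0255 kN.

P ≈ 22 kN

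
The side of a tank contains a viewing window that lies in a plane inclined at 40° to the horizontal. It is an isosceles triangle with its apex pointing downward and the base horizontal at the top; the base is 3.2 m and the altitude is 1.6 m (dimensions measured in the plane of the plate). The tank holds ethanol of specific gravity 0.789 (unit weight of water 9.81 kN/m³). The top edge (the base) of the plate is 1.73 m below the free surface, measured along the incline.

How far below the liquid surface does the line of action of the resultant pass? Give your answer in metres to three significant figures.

h_p = 1.50 m

γ = 0.789 × 9.81 = 7.74009 kN/m³.
Let θ = 40° be the plate's angle to the horizontal; measure y along the incline from where the plane meets the free surface. Vertical depth h = y·sinθ with sinθ = 0.642788.
With the apex down, the centroid sits h/3 = 1.6/3 = 0.533333 m below the base (the top edge), so y_c = 1.73 + 0.533333 = 2.26333 m and h_c = 2.26333 × 0.642788 = 1.45484 m.
A = ½ × 3.2 × 1.6 = 2.56 m².
Resultant F = γ·h_c·A = 7.74009 × 1.45484 × 2.56 = 28.8271 kN.
I_c = b·h³/36 = 3.2 × 1.6³/36 = 0.364089 m⁴.
Centre of pressure: y_p = y_c + I_c/(y_c·A) = 2.26333 + 0.364089/(2.26333 × 2.56) = 2.26333 + 0.0628376 = 2.32617 m along the plane.
Vertically, h_p = y_p·sinθ = 2.32617 × 0.642788 = 1.49523 m.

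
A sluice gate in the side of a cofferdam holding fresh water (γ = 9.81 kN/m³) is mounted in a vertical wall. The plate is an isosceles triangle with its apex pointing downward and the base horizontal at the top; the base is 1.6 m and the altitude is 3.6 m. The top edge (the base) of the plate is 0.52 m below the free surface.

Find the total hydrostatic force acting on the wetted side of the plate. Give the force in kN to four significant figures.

F ≈ 48.59 kN

γ = 9.81 kN/m³.
With the apex down, the centroid sits h/3 = 3.6/3 = 1.2 m below the base (the top edge), so the centroid depth is h_c = 0.52 + 1.2 = 1.72 m.
A = ½ × 1.6 × 3.6 = 2.88 m².
Resultant F = γ·h_c·A = 9.81 × 1.72 × 2.88 = 48.5948 kN.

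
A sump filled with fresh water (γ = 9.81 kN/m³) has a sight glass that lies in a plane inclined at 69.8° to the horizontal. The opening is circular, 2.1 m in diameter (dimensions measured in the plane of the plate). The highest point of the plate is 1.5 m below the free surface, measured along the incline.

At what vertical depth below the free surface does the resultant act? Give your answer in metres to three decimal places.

h_p = 2.495 m

γ = 9.81 kN/m³.
Let θ = 69.8° be the plate's angle to the horizontal; measure y along the incline from where the plane meets the free surface. Vertical depth h = y·sinθ with sinθ = 0.938493.
The centroid is at the centre, 1.05 m below the top of the plate, so y_c = 1.5 + 1.05 = 2.55 m and h_c = 2.55 × 0.938493 = 2.39316 m.
A = π(1.05)² = 3.46361 m².
Resultant F = γ·h_c·A = 9.81 × 2.39316 × 3.46361 = 81.3148 kN.
I_c = πr⁴/4 = π × 1.05⁴/4 = 0.954656 m⁴.
Centre of pressure: y_p = y_c + I_c/(y_c·A) = 2.55 + 0.954656/(2.55 × 3.46361) = 2.55 + 0.108088 = 2.65809 m along the plane.
Vertically, h_p = y_p·sinθ = 2.65809 × 0.938493 = 2.4946 m.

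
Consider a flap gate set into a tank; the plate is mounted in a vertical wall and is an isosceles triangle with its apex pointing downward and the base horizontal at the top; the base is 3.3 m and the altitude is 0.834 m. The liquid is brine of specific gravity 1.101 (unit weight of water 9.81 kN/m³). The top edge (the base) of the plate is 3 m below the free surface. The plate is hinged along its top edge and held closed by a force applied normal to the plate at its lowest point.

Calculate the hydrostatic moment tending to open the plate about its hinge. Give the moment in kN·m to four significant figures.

γ = 1.101 × 9.81 = 10.80081 kN/m³.
With the apex down, the centroid sits h/3 = 0.834/3 = 0.278 m below the base (the top edge), so the centroid depth is h_c = 3 + 0.278 = 3.278 m.
A = ½ × 3.3 × 0.834 = 1.3761 m².
Resultant F = γ·h_c·A = 10.80081 × 3.278 × 1.3761 = 48.7209 kN.
I_c = b·h³/36 = 3.3 × 0.834³/36 = 0.0531753 m⁴.
Centre of pressure: y_p = y_c + I_c/(y_c·A) = 3.278 + 0.0531753/(3.278 × 1.3761) = 3.278 + 0.0117883 = 3.28979 m along the plane.
The resultant acts 0.278 + 0.0117883 = 0.289788 m (along the plate) below the hinge at the top edge, so the moment about the hinge is M = F × 0.289788 = 48.7209 × 0.289788 = 14.1187 kN·m.

M ≈ 14.12 kN·m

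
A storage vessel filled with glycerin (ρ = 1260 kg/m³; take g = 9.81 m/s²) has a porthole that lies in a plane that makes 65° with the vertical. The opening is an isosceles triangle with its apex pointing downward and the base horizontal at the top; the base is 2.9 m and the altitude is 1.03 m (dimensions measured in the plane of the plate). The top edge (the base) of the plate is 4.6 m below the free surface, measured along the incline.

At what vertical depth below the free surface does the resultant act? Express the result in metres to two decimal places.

γ = ρg = 1260 × 9.81 / 1000 = 12.3606 kN/m³.
The plate makes 65° with the vertical, i.e. θ = 90° − 65° = 25° to the horizontal. Measuring y along the incline from the free-surface line, vertical depth h = y·sinθ with sinθ = 0.422618.
With the apex down, the centroid sits h/3 = 1.03/3 = 0.343333 m below the base (the top edge), so y_c = 4.6 + 0.343333 = 4.94333 m and h_c = 4.94333 × 0.422618 = 2.08914 m.
A = ½ × 2.9 × 1.03 = 1.4935 m².
Resultant F = γ·h_c·A = 12.3606 × 2.08914 × 1.4935 = 38.5667 kN.
I_c = b·h³/36 = 2.9 × 1.03³/36 = 0.0880252 m⁴.
Centre of pressure: y_p = y_c + I_c/(y_c·A) = 4.94333 + 0.0880252/(4.94333 × 1.4935) = 4.94333 + 0.0119229 = 4.95525 m along the plane.
Vertically, h_p = y_p·sinθ = 4.95525 × 0.422618 = 2.09418 m.

h_p = 2.09 m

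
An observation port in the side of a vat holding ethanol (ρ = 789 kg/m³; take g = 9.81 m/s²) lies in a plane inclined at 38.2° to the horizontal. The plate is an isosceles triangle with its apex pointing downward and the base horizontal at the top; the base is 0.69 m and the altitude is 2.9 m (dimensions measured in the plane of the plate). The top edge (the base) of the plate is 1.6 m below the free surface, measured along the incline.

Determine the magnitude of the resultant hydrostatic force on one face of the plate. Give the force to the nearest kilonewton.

γ = ρg = 789 × 9.81 / 1000 = 7.74009 kN/m³.
Let θ = 38.2° be the plate's angle to the horizontal; measure y along the incline from where the plane meets the free surface. Vertical depth h = y·sinθ with sinθ = 0.618408.
With the apex down, the centroid sits h/3 = 2.9/3 = 0.966667 m below the base (the top edge), so y_c = 1.6 + 0.966667 = 2.56667 m and h_c = 2.56667 × 0.618408 = 1.58725 m.
A = ½ × 0.69 × 2.9 = 1.0005 m².
Resultant F = γ·h_c·A = 7.74009 × 1.58725 × 1.0005 = 12.2916 kN.

F ≈ 12 kN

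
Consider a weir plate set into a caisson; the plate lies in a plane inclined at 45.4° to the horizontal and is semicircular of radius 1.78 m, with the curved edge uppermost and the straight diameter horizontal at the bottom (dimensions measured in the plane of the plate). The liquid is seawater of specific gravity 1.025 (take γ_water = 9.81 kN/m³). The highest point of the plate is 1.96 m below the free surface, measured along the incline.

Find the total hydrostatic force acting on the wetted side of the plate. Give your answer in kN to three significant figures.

F ≈ 106 kN

γ = 1.025 × 9.81 = 10.05525 kN/m³.
Let θ = 45.4° be the plate's angle to the horizontal; measure y along the incline from where the plane meets the free surface. Vertical depth h = y·sinθ with sinθ = 0.712026.
The centroid lies 4r/(3π) = 0.755455 m above the diameter, so r − 4r/(3π) = 1.78 − 0.755455 = 1.02455 m below the topmost point, so y_c = 1.96 + 1.02455 = 2.98455 m and h_c = 2.98455 × 0.712026 = 2.12508 m.
A = πr²/2 = π × 1.78²/2 = 4.97691 m².
Resultant F = γ·h_c·A = 10.05525 × 2.12508 × 4.97691 = 106.348 kN.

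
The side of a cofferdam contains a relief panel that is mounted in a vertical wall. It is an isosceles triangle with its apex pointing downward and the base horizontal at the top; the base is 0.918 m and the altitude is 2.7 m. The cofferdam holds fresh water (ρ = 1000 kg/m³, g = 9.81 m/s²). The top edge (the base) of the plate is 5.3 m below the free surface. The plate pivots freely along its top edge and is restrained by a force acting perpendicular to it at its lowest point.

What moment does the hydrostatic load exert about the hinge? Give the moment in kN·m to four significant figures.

γ = ρg = 1000 × 9.81 = 9810 N/m³ = 9.81 kN/m³.
With the apex down, the centroid sits h/3 = 2.7/3 = 0.9 m below the base (the top edge), so the centroid depth is h_c = 5.3 + 0.9 = 6.2 m.
A = ½ × 0.918 × 2.7 = 1.2393 m².
Resultant F = γ·h_c·A = 9.81 × 6.2 × 1.2393 = 75.3767 kN.
I_c = b·h³/36 = 0.918 × 2.7³/36 = 0.501917 m⁴.
Centre of pressure: y_p = y_c + I_c/(y_c·A) = 6.2 + 0.501917/(6.2 × 1.2393) = 6.2 + 0.0653226 = 6.26532 m along the plane.
The resultant acts 0.9 + 0.0653226 = 0.965323 m (along the plate) below the hinge at the top edge, so the moment about the hinge is M = F × 0.965323 = 75.3767 × 0.965323 = 72.7629 kN·m.

M ≈ 72.76 kN·m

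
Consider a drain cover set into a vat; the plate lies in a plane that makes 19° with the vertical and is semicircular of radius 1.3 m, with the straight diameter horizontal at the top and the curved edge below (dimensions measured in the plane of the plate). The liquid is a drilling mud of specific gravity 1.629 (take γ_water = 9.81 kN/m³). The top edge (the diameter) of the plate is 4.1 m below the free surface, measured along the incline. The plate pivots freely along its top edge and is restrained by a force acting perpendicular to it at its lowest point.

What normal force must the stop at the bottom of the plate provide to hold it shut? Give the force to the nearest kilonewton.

P ≈ 83 kN

γ = 1.629 × 9.81 = 15.98049 kN/m³.
The plate makes 19° with the vertical, i.e. θ = 90° − 19° = 71° to the horizontal. Measuring y along the incline from the free-surface line, vertical depth h = y·sinθ with sinθ = 0.945519.
The centroid of a semicircle lies 4r/(3π) = 0.551737 m from the diameter, here below the top edge, so y_c = 4.1 + 0.551737 = 4.65174 m and h_c = 4.65174 × 0.945519 = 4.39831 m.
A = πr²/2 = π × 1.3²/2 = 2.65465 m².
Resultant F = γ·h_c·A = 15.98049 × 4.39831 × 2.65465 = 186.588 kN.
I_c = (π/8 − 8/(9π))·r⁴ = 0.109757 × 1.3⁴ = 0.313477 m⁴.
Centre of pressure: y_p = y_c + I_c/(y_c·A) = 4.65174 + 0.313477/(4.65174 × 2.65465) = 4.65174 + 0.0253853 = 4.67713 m along the plane.
The resultant acts 0.551737 + 0.0253853 = 0.577122 m (along the plate) below the hinge at the top edge, so the moment about the hinge is M = F × 0.577122 = 186.588 × 0.577122 = 107.684 kN·m.
A normal force at the bottom, 1.3 m from the hinge, must supply this moment: P = 107.684/1.3 = 82.8338 kN.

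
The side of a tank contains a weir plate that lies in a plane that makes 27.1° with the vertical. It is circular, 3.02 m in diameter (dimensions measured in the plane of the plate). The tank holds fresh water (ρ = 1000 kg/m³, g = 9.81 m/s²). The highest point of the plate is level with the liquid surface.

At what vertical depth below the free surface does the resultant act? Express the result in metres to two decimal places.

γ = ρg = 1000 × 9.81 = 9810 N/m³ = 9.81 kN/m³.
The plate makes 27.1° with the vertical, i.e. θ = 90° − 27.1° = 62.9° to the horizontal. Measuring y along the incline from the free-surface line, vertical depth h = y·sinθ with sinθ = 0.890213.
The centroid is at the centre, 1.51 m below the top of the plate, so y_c = 1.51 m and h_c = 1.51 × 0.890213 = 1.34422 m.
A = π(1.51)² = 7.16315 m².
Resultant F = γ·h_c·A = 9.81 × 1.34422 × 7.16315 = 94.459 kN.
I_c = πr⁴/4 = π × 1.51⁴/4 = 4.08317 m⁴.
Centre of pressure: y_p = y_c + I_c/(y_c·A) = 1.51 + 4.08317/(1.51 × 7.16315) = 1.51 + 0.3775 = 1.8875 m along the plane.
Vertically, h_p = y_p·sinθ = 1.8875 × 0.890213 = 1.68028 m.

h_p = 1.68 m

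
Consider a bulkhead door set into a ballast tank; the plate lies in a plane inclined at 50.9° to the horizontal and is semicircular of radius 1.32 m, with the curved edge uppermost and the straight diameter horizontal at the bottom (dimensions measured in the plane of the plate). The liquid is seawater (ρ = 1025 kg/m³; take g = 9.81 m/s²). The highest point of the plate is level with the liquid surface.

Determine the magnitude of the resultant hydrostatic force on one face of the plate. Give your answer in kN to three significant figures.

F ≈ 16.2 kN

γ = ρg = 1025 × 9.81 / 1000 = 10.05525 kN/m³.
Let θ = 50.9° be the plate's angle to the horizontal; measure y along the incline from where the plane meets the free surface. Vertical depth h = y·sinθ with sinθ = 0.776046.
The centroid lies 4r/(3π) = 0.560225 m above the diameter, so r − 4r/(3π) = 1.32 − 0.560225 = 0.759775 m below the topmost point, so y_c = 0.759775 m and h_c = 0.759775 × 0.776046 = 0.58962 m.
A = πr²/2 = π × 1.32²/2 = 2.73696 m².
Resultant F = γ·h_c·A = 10.05525 × 0.58962 × 2.73696 = 16.2268 kN.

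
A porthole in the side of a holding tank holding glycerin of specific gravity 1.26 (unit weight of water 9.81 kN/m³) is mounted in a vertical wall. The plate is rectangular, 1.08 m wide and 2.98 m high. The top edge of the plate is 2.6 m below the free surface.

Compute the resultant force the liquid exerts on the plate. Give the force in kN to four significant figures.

γ = 1.26 × 9.81 = 12.3606 kN/m³.
The centroid lies 2.98/2 = 1.49 m below the top edge, so the centroid depth is h_c = 2.6 + 1.49 = 4.09 m.
A = 1.08 × 2.98 = 3.2184 m².
Resultant F = γ·h_c·A = 12.3606 × 4.09 × 3.2184 = 162.706 kN.

F ≈ 162.7 kN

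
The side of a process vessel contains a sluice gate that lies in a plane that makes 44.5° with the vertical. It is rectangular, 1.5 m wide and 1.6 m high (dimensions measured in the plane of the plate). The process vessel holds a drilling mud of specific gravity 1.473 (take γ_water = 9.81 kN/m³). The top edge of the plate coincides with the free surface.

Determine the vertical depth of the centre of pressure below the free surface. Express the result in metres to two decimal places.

h_p = 0.76 m

γ = 1.473 × 9.81 = 14.45013 kN/m³.
The plate makes 44.5° with the vertical, i.e. θ = 90° − 44.5° = 45.5° to the horizontal. Measuring y along the incline from the free-surface line, vertical depth h = y·sinθ with sinθ = 0.713250.
The centroid lies 1.6/2 = 0.8 m below the top edge, so y_c = 0.8 m and h_c = 0.8 × 0.713250 = 0.5706 m.
A = 1.5 × 1.6 = 2.4 m².
Resultant F = γ·h_c·A = 14.45013 × 0.5706 × 2.4 = 19.7886 kN.
I_c = b·h³/12 = 1.5 × 1.6³/12 = 0.512 m⁴.
Centre of pressure: y_p = y_c + I_c/(y_c·A) = 0.8 + 0.512/(0.8 × 2.4) = 0.8 + 0.266667 = 1.06667 m along the plane.
Vertically, h_p = y_p·sinθ = 1.06667 × 0.713250 = 0.760802 m.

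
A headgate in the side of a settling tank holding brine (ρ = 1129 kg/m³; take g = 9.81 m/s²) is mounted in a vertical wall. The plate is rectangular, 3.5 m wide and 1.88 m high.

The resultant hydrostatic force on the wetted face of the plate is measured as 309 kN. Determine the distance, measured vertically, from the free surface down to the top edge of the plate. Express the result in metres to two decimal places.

γ = ρg = 1129 × 9.81 / 1000 = 11.07549 kN/m³.
A = 3.5 × 1.88 = 6.58 m².
From F = γ·h_c·A, the centroid depth is h_c = 309/(11.07549 × 6.58) = 4.24004 m.
The centroid lies 1.88/2 = 0.94 m below the top edge, so the top edge sits at h_top = 4.24004 − 0.94 = 3.30004 m below the surface.

d_top ≈ 3.30 m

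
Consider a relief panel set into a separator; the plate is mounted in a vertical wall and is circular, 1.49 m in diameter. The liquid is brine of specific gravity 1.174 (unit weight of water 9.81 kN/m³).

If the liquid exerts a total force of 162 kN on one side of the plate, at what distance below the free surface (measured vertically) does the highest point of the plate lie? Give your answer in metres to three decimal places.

γ = 1.174 × 9.81 = 11.51694 kN/m³.
A = π(0.745)² = 1.74366 m².
From F = γ·h_c·A, the centroid depth is h_c = 162/(11.51694 × 1.74366) = 8.06708 m.
The centroid is at the centre, 0.745 m below the top of the plate, so the highest point sits at h_top = 8.06708 − 0.745 = 7.32208 m below the surface.

d_top ≈ 7.322 m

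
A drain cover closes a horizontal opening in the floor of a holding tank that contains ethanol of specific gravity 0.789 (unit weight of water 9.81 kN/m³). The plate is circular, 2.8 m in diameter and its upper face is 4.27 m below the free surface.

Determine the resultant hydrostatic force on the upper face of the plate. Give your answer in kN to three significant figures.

γ = 0.789 × 9.81 = 7.74009 kN/m³.
The plate is horizontal, so pressure is uniform at p = γ·h = 7.74009 × 4.27 = 33.0502 kN/m².
A = π(1.4)² = 6.15752 m².
F = p·A = 33.0502 × 6.15752 = 203.507 kN.

F ≈ 204 kN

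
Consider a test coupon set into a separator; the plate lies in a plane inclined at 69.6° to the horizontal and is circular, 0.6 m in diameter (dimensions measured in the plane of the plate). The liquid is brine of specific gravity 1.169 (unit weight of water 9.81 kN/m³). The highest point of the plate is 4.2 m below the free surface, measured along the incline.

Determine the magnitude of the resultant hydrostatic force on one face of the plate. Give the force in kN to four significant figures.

F ≈ 13.68 kN

γ = 1.169 × 9.81 = 11.46789 kN/m³.
Let θ = 69.6° be the plate's angle to the horizontal; measure y along the incline from where the plane meets the free surface. Vertical depth h = y·sinθ with sinθ = 0.937282.
The centroid is at the centre, 0.3 m below the top of the plate, so y_c = 4.2 + 0.3 = 4.5 m and h_c = 4.5 × 0.937282 = 4.21777 m.
A = π(0.3)² = 0.282743 m².
Resultant F = γ·h_c·A = 11.46789 × 4.21777 × 0.282743 = 13.676 kN.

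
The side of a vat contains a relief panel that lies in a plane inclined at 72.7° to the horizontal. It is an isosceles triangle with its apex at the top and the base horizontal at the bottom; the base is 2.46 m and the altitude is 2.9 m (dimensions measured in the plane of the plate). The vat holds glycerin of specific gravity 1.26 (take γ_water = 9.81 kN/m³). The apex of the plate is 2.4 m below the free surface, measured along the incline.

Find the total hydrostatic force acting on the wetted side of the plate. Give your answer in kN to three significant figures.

γ = 1.26 × 9.81 = 12.3606 kN/m³.
Let θ = 72.7° be the plate's angle to the horizontal; measure y along the incline from where the plane meets the free surface. Vertical depth h = y·sinθ with sinθ = 0.954761.
With the apex up, the centroid sits 2h/3 = 2 × 2.9/3 = 1.93333 m below the apex, so y_c = 2.4 + 1.93333 = 4.33333 m and h_c = 4.33333 × 0.954761 = 4.13729 m.
A = ½ × 2.46 × 2.9 = 3.567 m².
Resultant F = γ·h_c·A = 12.3606 × 4.13729 × 3.567 = 182.414 kN.

F ≈ 182 kN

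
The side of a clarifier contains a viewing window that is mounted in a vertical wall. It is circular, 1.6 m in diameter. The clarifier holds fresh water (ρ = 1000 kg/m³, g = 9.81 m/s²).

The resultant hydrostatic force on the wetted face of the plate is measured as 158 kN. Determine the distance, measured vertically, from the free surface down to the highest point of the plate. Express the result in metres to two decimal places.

γ = ρg = 1000 × 9.81 = 9810 N/m³ = 9.81 kN/m³.
A = π(0.8)² = 2.01062 m².
From F = γ·h_c·A, the centroid depth is h_c = 158/(9.81 × 2.01062) = 8.01047 m.
The centroid is at the centre, 0.8 m below the top of the plate, so the highest point sits at h_top = 8.01047 − 0.8 = 7.21047 m below the surface.

d_top ≈ 7.21 m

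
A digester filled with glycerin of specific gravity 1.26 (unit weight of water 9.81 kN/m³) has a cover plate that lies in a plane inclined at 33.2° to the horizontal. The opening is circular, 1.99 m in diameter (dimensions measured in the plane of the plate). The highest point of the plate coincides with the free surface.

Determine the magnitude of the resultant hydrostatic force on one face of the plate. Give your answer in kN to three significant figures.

F ≈ 20.9 kN

γ = 1.26 × 9.81 = 12.3606 kN/m³.
Let θ = 33.2° be the plate's angle to the horizontal; measure y along the incline from where the plane meets the free surface. Vertical depth h = y·sinθ with sinθ = 0.547563.
The centroid is at the centre, 0.995 m below the top of the plate, so y_c = 0.995 m and h_c = 0.995 × 0.547563 = 0.544825 m.
A = π(0.995)² = 3.11026 m².
Resultant F = γ·h_c·A = 12.3606 × 0.544825 × 3.11026 = 20.9456 kN.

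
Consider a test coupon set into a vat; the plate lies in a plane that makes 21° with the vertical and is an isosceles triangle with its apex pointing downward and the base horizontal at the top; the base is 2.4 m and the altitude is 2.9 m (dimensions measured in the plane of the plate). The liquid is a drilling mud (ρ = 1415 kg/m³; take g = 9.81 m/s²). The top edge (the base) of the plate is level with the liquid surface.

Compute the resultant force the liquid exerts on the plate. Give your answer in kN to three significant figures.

γ = ρg = 1415 × 9.81 / 1000 = 13.88115 kN/m³.
The plate makes 21° with the vertical, i.e. θ = 90° − 21° = 69° to the horizontal. Measuring y along the incline from the free-surface line, vertical depth h = y·sinθ with sinθ = 0.933580.
With the apex down, the centroid sits h/3 = 2.9/3 = 0.966667 m below the base (the top edge), so y_c = 0.966667 m and h_c = 0.966667 × 0.933580 = 0.902461 m.
A = ½ × 2.4 × 2.9 = 3.48 m².
Resultant F = γ·h_c·A = 13.88115 × 0.902461 × 3.48 = 43.5946 kN.

F ≈ 43.6 kN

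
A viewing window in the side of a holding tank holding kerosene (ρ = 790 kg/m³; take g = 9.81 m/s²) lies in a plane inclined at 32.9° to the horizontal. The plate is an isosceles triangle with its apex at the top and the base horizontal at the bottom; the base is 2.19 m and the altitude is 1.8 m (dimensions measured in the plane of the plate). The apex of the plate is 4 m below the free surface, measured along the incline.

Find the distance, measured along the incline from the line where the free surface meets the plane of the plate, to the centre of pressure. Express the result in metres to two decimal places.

y_p = 5.23 m

γ = ρg = 790 × 9.81 / 1000 = 7.7499 kN/m³.
Let θ = 32.9° be the plate's angle to the horizontal; measure y along the incline from where the plane meets the free surface. Vertical depth h = y·sinθ with sinθ = 0.543174.
With the apex up, the centroid sits 2h/3 = 2 × 1.8/3 = 1.2 m below the apex, so y_c = 4 + 1.2 = 5.2 m and h_c = 5.2 × 0.543174 = 2.8245 m.
A = ½ × 2.19 × 1.8 = 1.971 m².
Resultant F = γ·h_c·A = 7.7499 × 2.8245 × 1.971 = 43.1444 kN.
I_c = b·h³/36 = 2.19 × 1.8³/36 = 0.35478 m⁴.
Centre of pressure: y_p = y_c + I_c/(y_c·A) = 5.2 + 0.35478/(5.2 × 1.971) = 5.2 + 0.0346154 = 5.23462 m along the plane.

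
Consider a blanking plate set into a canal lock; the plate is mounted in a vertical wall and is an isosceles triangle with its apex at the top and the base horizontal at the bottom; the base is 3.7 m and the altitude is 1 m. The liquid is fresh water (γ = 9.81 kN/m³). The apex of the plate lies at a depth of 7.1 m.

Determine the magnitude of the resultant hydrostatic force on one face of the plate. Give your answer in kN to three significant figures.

γ = 9.81 kN/m³.
With the apex up, the centroid sits 2h/3 = 2 × 1/3 = 0.666667 m below the apex, so the centroid depth is h_c = 7.1 + 0.666667 = 7.76667 m.
A = ½ × 3.7 × 1 = 1.85 m².
Resultant F = γ·h_c·A = 9.81 × 7.76667 × 1.85 = 140.953 kN.

F ≈ 141 kN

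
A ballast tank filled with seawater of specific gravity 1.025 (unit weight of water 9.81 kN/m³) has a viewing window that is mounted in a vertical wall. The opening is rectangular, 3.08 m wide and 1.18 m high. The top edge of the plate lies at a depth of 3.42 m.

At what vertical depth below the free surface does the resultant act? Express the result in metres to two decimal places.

γ = 1.025 × 9.81 = 10.05525 kN/m³.
The centroid lies 1.18/2 = 0.59 m below the top edge, so the centroid depth is h_c = 3.42 + 0.59 = 4.01 m.
A = 3.08 × 1.18 = 3.6344 m².
Resultant F = γ·h_c·A = 10.05525 × 4.01 × 3.6344 = 146.545 kN.
I_c = b·h³/12 = 3.08 × 1.18³/12 = 0.421712 m⁴.
Centre of pressure: y_p = y_c + I_c/(y_c·A) = 4.01 + 0.421712/(4.01 × 3.6344) = 4.01 + 0.028936 = 4.03894 m along the plane.

h_p = 4.04 m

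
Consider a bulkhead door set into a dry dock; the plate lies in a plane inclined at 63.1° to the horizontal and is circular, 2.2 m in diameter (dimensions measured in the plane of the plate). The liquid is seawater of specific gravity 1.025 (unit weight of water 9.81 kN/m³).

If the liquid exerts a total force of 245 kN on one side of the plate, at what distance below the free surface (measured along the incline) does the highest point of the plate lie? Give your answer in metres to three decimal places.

y_top ≈ 6.087 m

γ = 1.025 × 9.81 = 10.05525 kN/m³.
A = π(1.1)² = 3.80133 m².
From F = γ·h_c·A, the centroid depth is h_c = 245/(10.05525 × 3.80133) = 6.4097 m.
Let θ = 63.1° be the plate's angle to the horizontal; measure y along the incline from where the plane meets the free surface. Vertical depth h = y·sinθ with sinθ = 0.891798.
Along the incline, y_c = h_c/sinθ = 6.4097/0.891798 = 7.18739 m.
The centroid is at the centre, 1.1 m below the top of the plate, so the highest point sits at y_top = 7.18739 − 1.1 = 6.08739 m along the incline.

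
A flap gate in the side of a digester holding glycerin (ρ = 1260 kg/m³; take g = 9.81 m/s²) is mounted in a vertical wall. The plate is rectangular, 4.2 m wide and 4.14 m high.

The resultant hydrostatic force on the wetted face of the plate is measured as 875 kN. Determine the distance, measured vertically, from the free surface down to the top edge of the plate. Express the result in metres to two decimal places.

γ = ρg = 1260 × 9.81 / 1000 = 12.3606 kN/m³.
A = 4.2 × 4.14 = 17.388 m².
From F = γ·h_c·A, the centroid depth is h_c = 875/(12.3606 × 17.388) = 4.07117 m.
The centroid lies 4.14/2 = 2.07 m below the top edge, so the top edge sits at h_top = 4.07117 − 2.07 = 2.00117 m below the surface.

d_top ≈ 2.00 m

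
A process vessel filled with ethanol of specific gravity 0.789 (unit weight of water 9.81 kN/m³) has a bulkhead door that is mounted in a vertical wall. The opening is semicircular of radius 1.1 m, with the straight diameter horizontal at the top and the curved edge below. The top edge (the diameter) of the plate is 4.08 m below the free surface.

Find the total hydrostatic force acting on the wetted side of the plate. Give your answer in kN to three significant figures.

F ≈ 66.9 kN

γ = 0.789 × 9.81 = 7.74009 kN/m³.
The centroid of a semicircle lies 4r/(3π) = 0.466854 m from the diameter, here below the top edge, so the centroid depth is h_c = 4.08 + 0.466854 = 4.54685 m.
A = πr²/2 = π × 1.1²/2 = 1.90066 m².
Resultant F = γ·h_c·A = 7.74009 × 4.54685 × 1.90066 = 66.89 kN.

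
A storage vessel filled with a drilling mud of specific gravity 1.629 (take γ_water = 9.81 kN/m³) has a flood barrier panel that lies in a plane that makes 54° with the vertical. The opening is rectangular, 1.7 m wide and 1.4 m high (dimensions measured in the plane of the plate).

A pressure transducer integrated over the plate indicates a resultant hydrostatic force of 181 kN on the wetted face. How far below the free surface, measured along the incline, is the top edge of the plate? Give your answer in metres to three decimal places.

γ = 1.629 × 9.81 = 15.98049 kN/m³.
A = 1.7 × 1.4 = 2.38 m².
From F = γ·h_c·A, the centroid depth is h_c = 181/(15.98049 × 2.38) = 4.75895 m.
The plate makes 54° with the vertical, i.e. θ = 90° − 54° = 36° to the horizontal. Measuring y along the incline from the free-surface line, vertical depth h = y·sinθ with sinθ = 0.587785.
Along the incline, y_c = h_c/sinθ = 4.75895/0.587785 = 8.09641 m.
The centroid lies 1.4/2 = 0.7 m below the top edge, so the top edge sits at y_top = 8.09641 − 0.7 = 7.39641 m along the incline.

y_top ≈ 7.396 m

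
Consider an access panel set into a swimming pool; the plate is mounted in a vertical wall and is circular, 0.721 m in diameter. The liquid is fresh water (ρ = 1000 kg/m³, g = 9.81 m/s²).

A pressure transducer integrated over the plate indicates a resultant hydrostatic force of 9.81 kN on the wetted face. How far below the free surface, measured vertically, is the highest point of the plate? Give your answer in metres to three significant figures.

γ = ρg = 1000 × 9.81 = 9810 N/m³ = 9.81 kN/m³.
A = π(0.3605)² = 0.408282 m².
From F = γ·h_c·A, the centroid depth is h_c = 9.81/(9.81 × 0.408282) = 2.44929 m.
The centroid is at the centre, 0.3605 m below the top of the plate, so the highest point sits at h_top = 2.44929 − 0.3605 = 2.08879 m below the surface.

d_top ≈ 2.09 m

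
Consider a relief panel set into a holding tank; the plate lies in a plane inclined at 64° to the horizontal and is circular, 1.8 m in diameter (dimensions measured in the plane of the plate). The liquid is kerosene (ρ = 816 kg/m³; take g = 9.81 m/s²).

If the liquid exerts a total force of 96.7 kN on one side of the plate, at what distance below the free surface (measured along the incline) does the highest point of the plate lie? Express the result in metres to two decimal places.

y_top ≈ 4.38 m

γ = ρg = 816 × 9.81 / 1000 = 8.00496 kN/m³.
A = π(0.9)² = 2.54469 m².
From F = γ·h_c·A, the centroid depth is h_c = 96.7/(8.00496 × 2.54469) = 4.74714 m.
Let θ = 64° be the plate's angle to the horizontal; measure y along the incline from where the plane meets the free surface. Vertical depth h = y·sinθ with sinθ = 0.898794.
Along the incline, y_c = h_c/sinθ = 4.74714/0.898794 = 5.28168 m.
The centroid is at the centre, 0.9 m below the top of the plate, so the highest point sits at y_top = 5.28168 − 0.9 = 4.38168 m along the incline.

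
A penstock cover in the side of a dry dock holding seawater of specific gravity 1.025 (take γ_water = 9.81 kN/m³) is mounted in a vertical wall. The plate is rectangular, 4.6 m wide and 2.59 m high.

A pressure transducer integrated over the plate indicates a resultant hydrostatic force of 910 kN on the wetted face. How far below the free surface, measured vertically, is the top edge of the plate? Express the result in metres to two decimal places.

d_top ≈ 6.30 m

γ = 1.025 × 9.81 = 10.05525 kN/m³.
A = 4.6 × 2.59 = 11.914 m².
From F = γ·h_c·A, the centroid depth is h_c = 910/(10.05525 × 11.914) = 7.5961 m.
The centroid lies 2.59/2 = 1.295 m below the top edge, so the top edge sits at h_top = 7.5961 − 1.295 = 6.3011 m below the surface.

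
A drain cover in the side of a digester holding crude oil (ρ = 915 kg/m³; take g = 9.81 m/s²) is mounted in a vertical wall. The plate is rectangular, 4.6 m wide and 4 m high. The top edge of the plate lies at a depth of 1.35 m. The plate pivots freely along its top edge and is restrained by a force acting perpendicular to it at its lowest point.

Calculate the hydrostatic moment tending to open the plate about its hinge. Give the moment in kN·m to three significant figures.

M ≈ 1330 kN·m

γ = ρg = 915 × 9.81 / 1000 = 8.97615 kN/m³.
The centroid lies 4/2 = 2 m below the top edge, so the centroid depth is h_c = 1.35 + 2 = 3.35 m.
A = 4.6 × 4 = 18.4 m².
Resultant F = γ·h_c·A = 8.97615 × 3.35 × 18.4 = 553.29 kN.
I_c = b·h³/12 = 4.6 × 4³/12 = 24.5333 m⁴.
Centre of pressure: y_p = y_c + I_c/(y_c·A) = 3.35 + 24.5333/(3.35 × 18.4) = 3.35 + 0.398009 = 3.74801 m along the plane.
The resultant acts 2 + 0.398009 = 2.39801 m (along the plate) below the hinge at the top edge, so the moment about the hinge is M = F × 2.39801 = 553.29 × 2.39801 = 1326.79 kN·m.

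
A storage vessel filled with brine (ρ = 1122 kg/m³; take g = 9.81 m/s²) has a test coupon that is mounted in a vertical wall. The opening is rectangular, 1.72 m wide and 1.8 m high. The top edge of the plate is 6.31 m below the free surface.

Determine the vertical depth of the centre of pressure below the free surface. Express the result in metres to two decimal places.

h_p = 7.25 m

γ = ρg = 1122 × 9.81 / 1000 = 11.00682 kN/m³.
The centroid lies 1.8/2 = 0.9 m below the top edge, so the centroid depth is h_c = 6.31 + 0.9 = 7.21 m.
A = 1.72 × 1.8 = 3.096 m².
Resultant F = γ·h_c·A = 11.00682 × 7.21 × 3.096 = 245.696 kN.
I_c = b·h³/12 = 1.72 × 1.8³/12 = 0.83592 m⁴.
Centre of pressure: y_p = y_c + I_c/(y_c·A) = 7.21 + 0.83592/(7.21 × 3.096) = 7.21 + 0.037448 = 7.24745 m along the plane.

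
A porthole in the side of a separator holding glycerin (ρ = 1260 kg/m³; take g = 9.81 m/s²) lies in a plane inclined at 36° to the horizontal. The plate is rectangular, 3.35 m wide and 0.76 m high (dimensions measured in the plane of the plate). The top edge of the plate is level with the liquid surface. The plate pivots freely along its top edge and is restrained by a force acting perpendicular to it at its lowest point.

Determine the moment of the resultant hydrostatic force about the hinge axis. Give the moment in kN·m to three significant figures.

M ≈ 3.56 kN·m

γ = ρg = 1260 × 9.81 / 1000 = 12.3606 kN/m³.
Let θ = 36° be the plate's angle to the horizontal; measure y along the incline from where the plane meets the free surface. Vertical depth h = y·sinθ with sinθ = 0.587785.
The centroid lies 0.76/2 = 0.38 m below the top edge, so y_c = 0.38 m and h_c = 0.38 × 0.587785 = 0.223358 m.
A = 3.35 × 0.76 = 2.546 m².
Resultant F = γ·h_c·A = 12.3606 × 0.223358 × 2.546 = 7.0291 kN.
I_c = b·h³/12 = 3.35 × 0.76³/12 = 0.122547 m⁴.
Centre of pressure: y_p = y_c + I_c/(y_c·A) = 0.38 + 0.122547/(0.38 × 2.546) = 0.38 + 0.126666 = 0.506666 m along the plane.
The resultant acts 0.38 + 0.126666 = 0.506666 m (along the plate) below the hinge at the top edge, so the moment about the hinge is M = F × 0.506666 = 7.0291 × 0.506666 = 3.56141 kN·m.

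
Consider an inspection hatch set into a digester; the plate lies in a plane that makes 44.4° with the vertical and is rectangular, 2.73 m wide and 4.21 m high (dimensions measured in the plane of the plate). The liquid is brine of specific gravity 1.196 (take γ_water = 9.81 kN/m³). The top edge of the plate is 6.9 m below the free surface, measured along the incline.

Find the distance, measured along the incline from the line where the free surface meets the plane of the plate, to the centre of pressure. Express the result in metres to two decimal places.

y_p = 9.17 m

γ = 1.196 × 9.81 = 11.73276 kN/m³.
The plate makes 44.4° with the vertical, i.e. θ = 90° − 44.4° = 45.6° to the horizontal. Measuring y along the incline from the free-surface line, vertical depth h = y·sinθ with sinθ = 0.714473.
The centroid lies 4.21/2 = 2.105 m below the top edge, so y_c = 6.9 + 2.105 = 9.005 m and h_c = 9.005 × 0.714473 = 6.43383 m.
A = 2.73 × 4.21 = 11.4933 m².
Resultant F = γ·h_c·A = 11.73276 × 6.43383 × 11.4933 = 867.59 kN.
I_c = b·h³/12 = 2.73 × 4.21³/12 = 16.9757 m⁴.
Centre of pressure: y_p = y_c + I_c/(y_c·A) = 9.005 + 16.9757/(9.005 × 11.4933) = 9.005 + 0.164021 = 9.16902 m along the plane.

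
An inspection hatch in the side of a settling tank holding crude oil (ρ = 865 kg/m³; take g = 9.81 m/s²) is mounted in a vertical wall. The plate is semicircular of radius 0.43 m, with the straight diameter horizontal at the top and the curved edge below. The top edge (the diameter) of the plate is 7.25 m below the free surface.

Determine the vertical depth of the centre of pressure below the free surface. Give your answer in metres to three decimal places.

h_p = 7.434 m

γ = ρg = 865 × 9.81 / 1000 = 8.48565 kN/m³.
The centroid of a semicircle lies 4r/(3π) = 0.182498 m from the diameter, here below the top edge, so the centroid depth is h_c = 7.25 + 0.182498 = 7.4325 m.
A = πr²/2 = π × 0.43²/2 = 0.29044 m².
Resultant F = γ·h_c·A = 8.48565 × 7.4325 × 0.29044 = 18.3179 kN.
I_c = (π/8 − 8/(9π))·r⁴ = 0.109757 × 0.43⁴ = 0.00375237 m⁴.
Centre of pressure: y_p = y_c + I_c/(y_c·A) = 7.4325 + 0.00375237/(7.4325 × 0.29044) = 7.4325 + 0.00173826 = 7.43424 m along the plane.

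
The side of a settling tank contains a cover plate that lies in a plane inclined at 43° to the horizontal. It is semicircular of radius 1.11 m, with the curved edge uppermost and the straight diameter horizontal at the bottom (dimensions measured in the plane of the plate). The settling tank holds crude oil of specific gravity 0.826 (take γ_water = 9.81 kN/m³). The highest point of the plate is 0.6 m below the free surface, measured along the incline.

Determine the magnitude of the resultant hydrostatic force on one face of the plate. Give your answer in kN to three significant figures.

γ = 0.826 × 9.81 = 8.10306 kN/m³.
Let θ = 43° be the plate's angle to the horizontal; measure y along the incline from where the plane meets the free surface. Vertical depth h = y·sinθ with sinθ = 0.681998.
The centroid lies 4r/(3π) = 0.471099 m above the diameter, so r − 4r/(3π) = 1.11 − 0.471099 = 0.638901 m below the topmost point, so y_c = 0.6 + 0.638901 = 1.2389 m and h_c = 1.2389 × 0.681998 = 0.844927 m.
A = πr²/2 = π × 1.11²/2 = 1.93538 m².
Resultant F = γ·h_c·A = 8.10306 × 0.844927 × 1.93538 = 13.2506 kN.

F ≈ 13.3 kN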